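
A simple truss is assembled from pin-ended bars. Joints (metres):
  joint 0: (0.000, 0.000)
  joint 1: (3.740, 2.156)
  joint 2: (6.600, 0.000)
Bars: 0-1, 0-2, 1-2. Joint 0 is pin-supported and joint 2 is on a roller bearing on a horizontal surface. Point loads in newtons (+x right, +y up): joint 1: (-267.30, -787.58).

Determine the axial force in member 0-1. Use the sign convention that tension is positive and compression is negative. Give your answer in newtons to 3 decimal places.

N=3 nodes, M=3 members, R=3 reactions → 2N=6, M+R=6
member 0 (0-1): L=4.3169, (cx,cy)=(0.8664,0.4994)
member 1 (0-2): L=6.6000, (cx,cy)=(1.0000,0.0000)
member 2 (1-2): L=3.5816, (cx,cy)=(0.7985,-0.6020)
solve A·x = −loads:
  F[0-1] = -858.1866 N (compression)
  F[0-2] = +476.1944 N (tension)
  F[1-2] = -596.3437 N (compression)
  Rx@0 = +267.3000 N
  Ry@0 = +428.6027 N
  Ry@2 = +358.9773 N

-858.187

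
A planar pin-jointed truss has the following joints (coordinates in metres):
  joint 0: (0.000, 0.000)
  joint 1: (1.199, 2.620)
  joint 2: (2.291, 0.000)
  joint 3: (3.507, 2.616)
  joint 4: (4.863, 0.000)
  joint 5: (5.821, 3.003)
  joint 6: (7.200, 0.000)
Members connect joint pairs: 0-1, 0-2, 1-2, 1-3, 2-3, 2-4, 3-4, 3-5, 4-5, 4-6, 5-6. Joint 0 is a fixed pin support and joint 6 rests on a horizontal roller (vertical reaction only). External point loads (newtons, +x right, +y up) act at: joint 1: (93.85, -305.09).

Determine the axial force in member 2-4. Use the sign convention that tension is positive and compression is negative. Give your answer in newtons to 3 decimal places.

119.933

N=7 nodes, M=11 members, R=3 reactions → 2N=14, M+R=14
member 0 (0-1): L=2.8813, (cx,cy)=(0.4161,0.9093)
member 1 (0-2): L=2.2910, (cx,cy)=(1.0000,0.0000)
member 2 (1-2): L=2.8385, (cx,cy)=(0.3847,-0.9230)
member 3 (1-3): L=2.3080, (cx,cy)=(1.0000,-0.0017)
member 4 (2-3): L=2.8848, (cx,cy)=(0.4215,0.9068)
member 5 (2-4): L=2.5720, (cx,cy)=(1.0000,0.0000)
member 6 (3-4): L=2.9466, (cx,cy)=(0.4602,-0.8878)
member 7 (3-5): L=2.3461, (cx,cy)=(0.9863,0.1650)
member 8 (4-5): L=3.1521, (cx,cy)=(0.3039,0.9527)
member 9 (4-6): L=2.3370, (cx,cy)=(1.0000,0.0000)
member 10 (5-6): L=3.3045, (cx,cy)=(0.4173,-0.9088)
solve A·x = −loads:
  F[0-1] = -242.0892 N (compression)
  F[0-2] = +194.5903 N (tension)
  F[1-2] = -91.7417 N (compression)
  F[1-3] = -159.2961 N (compression)
  F[2-3] = +93.3822 N (tension)
  F[2-4] = +119.9335 N (tension)
  F[3-4] = -108.8485 N (compression)
  F[3-5] = -70.8116 N (compression)
  F[4-5] = +101.4357 N (tension)
  F[4-6] = +39.0129 N (tension)
  F[5-6] = -93.4863 N (compression)
  Rx@0 = -93.8500 N
  Ry@0 = +220.1331 N
  Ry@6 = +84.9569 N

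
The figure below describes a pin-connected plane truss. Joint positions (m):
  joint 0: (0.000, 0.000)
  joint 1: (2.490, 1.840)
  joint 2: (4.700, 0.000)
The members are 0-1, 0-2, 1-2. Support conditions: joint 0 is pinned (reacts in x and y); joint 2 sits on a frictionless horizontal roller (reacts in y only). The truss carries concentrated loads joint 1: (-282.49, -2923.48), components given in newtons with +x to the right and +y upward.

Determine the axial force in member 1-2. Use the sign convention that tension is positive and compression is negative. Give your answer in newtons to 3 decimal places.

-2247.789

N=3 nodes, M=3 members, R=3 reactions → 2N=6, M+R=6
member 0 (0-1): L=3.0961, (cx,cy)=(0.8042,0.5943)
member 1 (0-2): L=4.7000, (cx,cy)=(1.0000,0.0000)
member 2 (1-2): L=2.8757, (cx,cy)=(0.7685,-0.6398)
solve A·x = −loads:
  F[0-1] = -2499.1567 N (compression)
  F[0-2] = +1727.4400 N (tension)
  F[1-2] = -2247.7891 N (compression)
  Rx@0 = +282.4900 N
  Ry@0 = +1485.2494 N
  Ry@2 = +1438.2306 N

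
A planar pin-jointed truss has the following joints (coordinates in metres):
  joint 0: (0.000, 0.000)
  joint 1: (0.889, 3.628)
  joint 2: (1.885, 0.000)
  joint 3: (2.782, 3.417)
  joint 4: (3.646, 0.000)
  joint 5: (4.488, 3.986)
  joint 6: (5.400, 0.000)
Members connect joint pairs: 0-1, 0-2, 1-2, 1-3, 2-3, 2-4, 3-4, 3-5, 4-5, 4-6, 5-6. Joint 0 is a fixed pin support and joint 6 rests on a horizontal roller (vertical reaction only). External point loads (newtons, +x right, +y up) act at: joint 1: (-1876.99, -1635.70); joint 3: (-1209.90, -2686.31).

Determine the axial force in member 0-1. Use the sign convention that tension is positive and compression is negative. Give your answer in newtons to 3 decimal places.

N=7 nodes, M=11 members, R=3 reactions → 2N=14, M+R=14
member 0 (0-1): L=3.7353, (cx,cy)=(0.2380,0.9713)
member 1 (0-2): L=1.8850, (cx,cy)=(1.0000,0.0000)
member 2 (1-2): L=3.7622, (cx,cy)=(0.2647,-0.9643)
member 3 (1-3): L=1.9047, (cx,cy)=(0.9938,-0.1108)
member 4 (2-3): L=3.5328, (cx,cy)=(0.2539,0.9672)
member 5 (2-4): L=1.7610, (cx,cy)=(1.0000,0.0000)
member 6 (3-4): L=3.5245, (cx,cy)=(0.2451,-0.9695)
member 7 (3-5): L=1.7984, (cx,cy)=(0.9486,0.3164)
member 8 (4-5): L=4.0740, (cx,cy)=(0.2067,0.9784)
member 9 (4-6): L=1.7540, (cx,cy)=(1.0000,0.0000)
member 10 (5-6): L=4.0890, (cx,cy)=(0.2230,-0.9748)
solve A·x = −loads:
  F[0-1] = -4834.3466 N (compression)
  F[0-2] = -1936.3272 N (compression)
  F[1-2] = +3186.4844 N (tension)
  F[1-3] = -117.8766 N (compression)
  F[2-3] = -3176.9057 N (compression)
  F[2-4] = -286.1069 N (compression)
  F[3-4] = +445.9935 N (tension)
  F[3-5] = +186.3500 N (tension)
  F[4-5] = -441.9271 N (compression)
  F[4-6] = -85.4400 N (compression)
  F[5-6] = +383.0749 N (tension)
  Rx@0 = +3086.8900 N
  Ry@0 = +4695.4352 N
  Ry@6 = -373.4252 N

-4834.347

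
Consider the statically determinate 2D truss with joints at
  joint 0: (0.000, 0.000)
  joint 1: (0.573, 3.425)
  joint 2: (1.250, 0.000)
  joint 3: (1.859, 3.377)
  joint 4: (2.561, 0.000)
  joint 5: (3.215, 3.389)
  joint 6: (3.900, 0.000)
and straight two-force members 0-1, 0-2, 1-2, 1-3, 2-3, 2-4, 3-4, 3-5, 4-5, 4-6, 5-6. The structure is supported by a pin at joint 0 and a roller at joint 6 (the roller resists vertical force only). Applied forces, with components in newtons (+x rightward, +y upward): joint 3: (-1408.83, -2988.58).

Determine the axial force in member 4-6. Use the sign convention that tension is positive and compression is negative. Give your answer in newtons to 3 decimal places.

N=7 nodes, M=11 members, R=3 reactions → 2N=14, M+R=14
member 0 (0-1): L=3.4726, (cx,cy)=(0.1650,0.9863)
member 1 (0-2): L=1.2500, (cx,cy)=(1.0000,0.0000)
member 2 (1-2): L=3.4913, (cx,cy)=(0.1939,-0.9810)
member 3 (1-3): L=1.2869, (cx,cy)=(0.9993,-0.0373)
member 4 (2-3): L=3.4315, (cx,cy)=(0.1775,0.9841)
member 5 (2-4): L=1.3110, (cx,cy)=(1.0000,0.0000)
member 6 (3-4): L=3.4492, (cx,cy)=(0.2035,-0.9791)
member 7 (3-5): L=1.3561, (cx,cy)=(1.0000,0.0088)
member 8 (4-5): L=3.4515, (cx,cy)=(0.1895,0.9819)
member 9 (4-6): L=1.3390, (cx,cy)=(1.0000,0.0000)
member 10 (5-6): L=3.4575, (cx,cy)=(0.1981,-0.9802)
solve A·x = −loads:
  F[0-1] = -2822.6167 N (compression)
  F[0-2] = -943.0812 N (compression)
  F[1-2] = +2876.7348 N (tension)
  F[1-3] = -1024.2959 N (compression)
  F[2-3] = -2867.6541 N (compression)
  F[2-4] = +123.6894 N (tension)
  F[3-4] = -209.7614 N (compression)
  F[3-5] = -81.0007 N (compression)
  F[4-5] = +209.1601 N (tension)
  F[4-6] = +41.3656 N (tension)
  F[5-6] = -208.7928 N (compression)
  Rx@0 = +1408.8300 N
  Ry@0 = +2783.9258 N
  Ry@6 = +204.6542 N

41.366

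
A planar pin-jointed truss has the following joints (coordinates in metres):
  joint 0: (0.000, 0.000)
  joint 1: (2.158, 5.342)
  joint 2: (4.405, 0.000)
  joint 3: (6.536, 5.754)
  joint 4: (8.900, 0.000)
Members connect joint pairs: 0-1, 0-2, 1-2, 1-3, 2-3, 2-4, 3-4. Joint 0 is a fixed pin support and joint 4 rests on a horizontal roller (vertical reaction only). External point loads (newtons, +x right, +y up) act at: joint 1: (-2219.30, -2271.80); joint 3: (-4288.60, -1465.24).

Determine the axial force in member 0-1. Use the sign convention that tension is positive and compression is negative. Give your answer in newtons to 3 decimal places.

N=5 nodes, M=7 members, R=3 reactions → 2N=10, M+R=10
member 0 (0-1): L=5.7614, (cx,cy)=(0.3746,0.9272)
member 1 (0-2): L=4.4050, (cx,cy)=(1.0000,0.0000)
member 2 (1-2): L=5.7953, (cx,cy)=(0.3877,-0.9218)
member 3 (1-3): L=4.3973, (cx,cy)=(0.9956,0.0937)
member 4 (2-3): L=6.1359, (cx,cy)=(0.3473,0.9378)
member 5 (2-4): L=4.4950, (cx,cy)=(1.0000,0.0000)
member 6 (3-4): L=6.2207, (cx,cy)=(0.3800,-0.9250)
solve A·x = −loads:
  F[0-1] = -6702.8268 N (compression)
  F[0-2] = -3997.2850 N (compression)
  F[1-2] = +4086.2103 N (tension)
  F[1-3] = -1883.9291 N (compression)
  F[2-3] = -4016.5798 N (compression)
  F[2-4] = -1018.0061 N (compression)
  F[3-4] = +2678.8084 N (tension)
  Rx@0 = +6507.9000 N
  Ry@0 = +6214.8773 N
  Ry@4 = -2477.8373 N

-6702.827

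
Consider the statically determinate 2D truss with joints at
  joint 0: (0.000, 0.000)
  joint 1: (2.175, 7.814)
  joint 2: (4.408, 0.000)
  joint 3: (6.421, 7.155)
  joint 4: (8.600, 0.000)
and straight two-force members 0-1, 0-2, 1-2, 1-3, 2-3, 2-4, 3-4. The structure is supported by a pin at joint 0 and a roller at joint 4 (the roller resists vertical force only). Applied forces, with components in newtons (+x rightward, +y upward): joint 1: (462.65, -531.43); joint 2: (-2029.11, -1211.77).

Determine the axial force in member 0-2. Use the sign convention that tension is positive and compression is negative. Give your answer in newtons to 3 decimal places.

N=5 nodes, M=7 members, R=3 reactions → 2N=10, M+R=10
member 0 (0-1): L=8.1111, (cx,cy)=(0.2682,0.9634)
member 1 (0-2): L=4.4080, (cx,cy)=(1.0000,0.0000)
member 2 (1-2): L=8.1268, (cx,cy)=(0.2748,-0.9615)
member 3 (1-3): L=4.2968, (cx,cy)=(0.9882,-0.1534)
member 4 (2-3): L=7.4328, (cx,cy)=(0.2708,0.9626)
member 5 (2-4): L=4.1920, (cx,cy)=(1.0000,0.0000)
member 6 (3-4): L=7.4794, (cx,cy)=(0.2913,-0.9566)
solve A·x = −loads:
  F[0-1] = -588.8966 N (compression)
  F[0-2] = -1408.5459 N (compression)
  F[1-2] = +143.8882 N (tension)
  F[1-3] = -668.0034 N (compression)
  F[2-3] = +1115.0934 N (tension)
  F[2-4] = +358.1024 N (tension)
  F[3-4] = -1229.1906 N (compression)
  Rx@0 = +1566.4600 N
  Ry@0 = +567.3291 N
  Ry@4 = +1175.8709 N

-1408.546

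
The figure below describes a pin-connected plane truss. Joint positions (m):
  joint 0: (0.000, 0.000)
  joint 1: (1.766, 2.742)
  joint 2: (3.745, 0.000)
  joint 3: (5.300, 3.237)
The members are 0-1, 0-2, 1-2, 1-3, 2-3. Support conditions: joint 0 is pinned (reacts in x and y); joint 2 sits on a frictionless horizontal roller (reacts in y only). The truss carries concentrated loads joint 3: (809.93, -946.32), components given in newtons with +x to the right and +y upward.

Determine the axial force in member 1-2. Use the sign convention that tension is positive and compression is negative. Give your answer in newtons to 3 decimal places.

-1113.746

N=4 nodes, M=5 members, R=3 reactions → 2N=8, M+R=8
member 0 (0-1): L=3.2615, (cx,cy)=(0.5415,0.8407)
member 1 (0-2): L=3.7450, (cx,cy)=(1.0000,0.0000)
member 2 (1-2): L=3.3816, (cx,cy)=(0.5852,-0.8109)
member 3 (1-3): L=3.5685, (cx,cy)=(0.9903,0.1387)
member 4 (2-3): L=3.5911, (cx,cy)=(0.4330,0.9014)
solve A·x = −loads:
  F[0-1] = +1300.0718 N (tension)
  F[0-2] = +105.9798 N (tension)
  F[1-2] = -1113.7462 N (compression)
  F[1-3] = +1368.9840 N (tension)
  F[2-3] = -1260.5189 N (compression)
  Rx@0 = -809.9300 N
  Ry@0 = -1092.9963 N
  Ry@2 = +2039.3163 N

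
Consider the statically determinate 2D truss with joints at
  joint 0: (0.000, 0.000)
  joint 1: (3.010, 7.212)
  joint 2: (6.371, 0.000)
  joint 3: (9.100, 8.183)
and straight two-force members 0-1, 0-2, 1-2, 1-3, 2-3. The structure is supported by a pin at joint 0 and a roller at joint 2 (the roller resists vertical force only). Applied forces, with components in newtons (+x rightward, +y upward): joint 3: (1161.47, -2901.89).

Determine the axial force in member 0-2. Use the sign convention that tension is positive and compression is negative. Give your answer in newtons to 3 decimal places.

20.064

N=4 nodes, M=5 members, R=3 reactions → 2N=8, M+R=8
member 0 (0-1): L=7.8149, (cx,cy)=(0.3852,0.9228)
member 1 (0-2): L=6.3710, (cx,cy)=(1.0000,0.0000)
member 2 (1-2): L=7.9567, (cx,cy)=(0.4224,-0.9064)
member 3 (1-3): L=6.1669, (cx,cy)=(0.9875,0.1575)
member 4 (2-3): L=8.6261, (cx,cy)=(0.3164,0.9486)
solve A·x = −loads:
  F[0-1] = +2963.4563 N (tension)
  F[0-2] = +20.0638 N (tension)
  F[1-2] = -2621.6432 N (compression)
  F[1-3] = +2277.2212 N (tension)
  F[2-3] = -3436.9789 N (compression)
  Rx@0 = -1161.4700 N
  Ry@0 = -2734.8245 N
  Ry@2 = +5636.7145 N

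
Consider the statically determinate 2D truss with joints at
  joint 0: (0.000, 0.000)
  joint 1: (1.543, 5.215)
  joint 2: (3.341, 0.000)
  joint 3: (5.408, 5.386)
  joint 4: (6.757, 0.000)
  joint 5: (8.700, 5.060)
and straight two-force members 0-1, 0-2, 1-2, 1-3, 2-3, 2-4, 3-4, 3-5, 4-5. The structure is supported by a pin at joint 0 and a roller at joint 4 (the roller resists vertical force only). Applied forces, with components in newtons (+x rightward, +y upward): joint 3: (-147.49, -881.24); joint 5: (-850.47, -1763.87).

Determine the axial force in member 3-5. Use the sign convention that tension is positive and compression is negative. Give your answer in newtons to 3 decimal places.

N=6 nodes, M=9 members, R=3 reactions → 2N=12, M+R=12
member 0 (0-1): L=5.4385, (cx,cy)=(0.2837,0.9589)
member 1 (0-2): L=3.3410, (cx,cy)=(1.0000,0.0000)
member 2 (1-2): L=5.5163, (cx,cy)=(0.3259,-0.9454)
member 3 (1-3): L=3.8688, (cx,cy)=(0.9990,0.0442)
member 4 (2-3): L=5.7690, (cx,cy)=(0.3583,0.9336)
member 5 (2-4): L=3.4160, (cx,cy)=(1.0000,0.0000)
member 6 (3-4): L=5.5524, (cx,cy)=(0.2430,-0.9700)
member 7 (3-5): L=3.3081, (cx,cy)=(0.9951,-0.0985)
member 8 (4-5): L=5.4202, (cx,cy)=(0.3585,0.9335)
solve A·x = −loads:
  F[0-1] = -441.3032 N (compression)
  F[0-2] = -872.7539 N (compression)
  F[1-2] = +435.1171 N (tension)
  F[1-3] = -267.2920 N (compression)
  F[2-3] = -440.6070 N (compression)
  F[2-4] = -573.0625 N (compression)
  F[3-4] = -455.1909 N (compression)
  F[3-5] = -167.6305 N (compression)
  F[4-5] = -1907.1368 N (compression)
  Rx@0 = +997.9600 N
  Ry@0 = +423.1690 N
  Ry@4 = +2221.9410 N

-167.631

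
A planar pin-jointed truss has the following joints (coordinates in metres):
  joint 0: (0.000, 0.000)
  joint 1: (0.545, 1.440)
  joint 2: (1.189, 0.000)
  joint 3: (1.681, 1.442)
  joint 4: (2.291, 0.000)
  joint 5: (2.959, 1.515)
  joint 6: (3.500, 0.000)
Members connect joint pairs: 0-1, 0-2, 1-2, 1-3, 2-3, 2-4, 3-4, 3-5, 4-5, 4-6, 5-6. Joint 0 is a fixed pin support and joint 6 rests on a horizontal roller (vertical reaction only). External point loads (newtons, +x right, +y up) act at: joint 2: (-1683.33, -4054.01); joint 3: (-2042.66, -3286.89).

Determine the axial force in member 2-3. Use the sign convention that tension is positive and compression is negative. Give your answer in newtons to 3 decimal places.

-1230.968

N=7 nodes, M=11 members, R=3 reactions → 2N=14, M+R=14
member 0 (0-1): L=1.5397, (cx,cy)=(0.3540,0.9353)
member 1 (0-2): L=1.1890, (cx,cy)=(1.0000,0.0000)
member 2 (1-2): L=1.5774, (cx,cy)=(0.4083,-0.9129)
member 3 (1-3): L=1.1360, (cx,cy)=(1.0000,0.0018)
member 4 (2-3): L=1.5236, (cx,cy)=(0.3229,0.9464)
member 5 (2-4): L=1.1020, (cx,cy)=(1.0000,0.0000)
member 6 (3-4): L=1.5657, (cx,cy)=(0.3896,-0.9210)
member 7 (3-5): L=1.2801, (cx,cy)=(0.9984,0.0570)
member 8 (4-5): L=1.6557, (cx,cy)=(0.4034,0.9150)
member 9 (4-6): L=1.2090, (cx,cy)=(1.0000,0.0000)
member 10 (5-6): L=1.6087, (cx,cy)=(0.3363,-0.9418)
solve A·x = −loads:
  F[0-1] = -5588.4354 N (compression)
  F[0-2] = -1747.8578 N (compression)
  F[1-2] = +5717.1821 N (tension)
  F[1-3] = -4312.2062 N (compression)
  F[2-3] = -1230.9678 N (compression)
  F[2-4] = +2667.0369 N (tension)
  F[3-4] = -2403.0157 N (compression)
  F[3-5] = -1733.6473 N (compression)
  F[4-5] = +2418.7254 N (tension)
  F[4-6] = +754.9987 N (tension)
  F[5-6] = -2245.0354 N (compression)
  Rx@0 = +3725.9900 N
  Ry@0 = +5226.6245 N
  Ry@6 = +2114.2755 N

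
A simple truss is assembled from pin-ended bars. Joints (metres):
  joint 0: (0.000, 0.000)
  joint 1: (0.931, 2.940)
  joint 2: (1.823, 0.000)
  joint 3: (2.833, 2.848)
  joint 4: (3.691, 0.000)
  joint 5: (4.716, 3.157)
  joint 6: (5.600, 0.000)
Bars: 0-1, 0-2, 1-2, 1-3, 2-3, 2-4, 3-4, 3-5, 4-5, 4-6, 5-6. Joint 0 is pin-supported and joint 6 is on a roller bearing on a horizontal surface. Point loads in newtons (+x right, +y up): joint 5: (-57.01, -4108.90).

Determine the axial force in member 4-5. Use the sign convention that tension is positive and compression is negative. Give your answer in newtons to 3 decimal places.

-570.693

N=7 nodes, M=11 members, R=3 reactions → 2N=14, M+R=14
member 0 (0-1): L=3.0839, (cx,cy)=(0.3019,0.9533)
member 1 (0-2): L=1.8230, (cx,cy)=(1.0000,0.0000)
member 2 (1-2): L=3.0723, (cx,cy)=(0.2903,-0.9569)
member 3 (1-3): L=1.9042, (cx,cy)=(0.9988,-0.0483)
member 4 (2-3): L=3.0218, (cx,cy)=(0.3342,0.9425)
member 5 (2-4): L=1.8680, (cx,cy)=(1.0000,0.0000)
member 6 (3-4): L=2.9744, (cx,cy)=(0.2885,-0.9575)
member 7 (3-5): L=1.9082, (cx,cy)=(0.9868,0.1619)
member 8 (4-5): L=3.3192, (cx,cy)=(0.3088,0.9511)
member 9 (4-6): L=1.9090, (cx,cy)=(1.0000,0.0000)
member 10 (5-6): L=3.2784, (cx,cy)=(0.2696,-0.9630)
solve A·x = −loads:
  F[0-1] = -714.0758 N (compression)
  F[0-2] = +158.5636 N (tension)
  F[1-2] = +733.0564 N (tension)
  F[1-3] = -428.9046 N (compression)
  F[2-3] = -744.2857 N (compression)
  F[2-4] = +620.1631 N (tension)
  F[3-4] = +566.8974 N (tension)
  F[3-5] = -851.9436 N (compression)
  F[4-5] = -570.6927 N (compression)
  F[4-6] = +959.9230 N (tension)
  F[5-6] = -3560.0008 N (compression)
  Rx@0 = +57.0100 N
  Ry@0 = +680.7586 N
  Ry@6 = +3428.1414 N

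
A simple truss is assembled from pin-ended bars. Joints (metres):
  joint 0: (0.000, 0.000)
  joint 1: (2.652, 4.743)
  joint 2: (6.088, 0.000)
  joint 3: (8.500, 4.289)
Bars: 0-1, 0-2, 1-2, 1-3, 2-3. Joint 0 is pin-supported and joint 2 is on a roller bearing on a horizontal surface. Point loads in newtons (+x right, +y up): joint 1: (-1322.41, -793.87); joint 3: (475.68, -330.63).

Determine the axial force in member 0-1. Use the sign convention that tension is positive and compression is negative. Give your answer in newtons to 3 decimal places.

N=4 nodes, M=5 members, R=3 reactions → 2N=8, M+R=8
member 0 (0-1): L=5.4341, (cx,cy)=(0.4880,0.8728)
member 1 (0-2): L=6.0880, (cx,cy)=(1.0000,0.0000)
member 2 (1-2): L=5.8568, (cx,cy)=(0.5867,-0.8098)
member 3 (1-3): L=5.8656, (cx,cy)=(0.9970,-0.0774)
member 4 (2-3): L=4.9207, (cx,cy)=(0.4902,0.8716)
solve A·x = −loads:
  F[0-1] = -1159.6783 N (compression)
  F[0-2] = -280.7702 N (compression)
  F[1-2] = +208.8252 N (tension)
  F[1-3] = +635.8466 N (tension)
  F[2-3] = -322.8629 N (compression)
  Rx@0 = +846.7300 N
  Ry@0 = +1012.1973 N
  Ry@2 = +112.3027 N

-1159.678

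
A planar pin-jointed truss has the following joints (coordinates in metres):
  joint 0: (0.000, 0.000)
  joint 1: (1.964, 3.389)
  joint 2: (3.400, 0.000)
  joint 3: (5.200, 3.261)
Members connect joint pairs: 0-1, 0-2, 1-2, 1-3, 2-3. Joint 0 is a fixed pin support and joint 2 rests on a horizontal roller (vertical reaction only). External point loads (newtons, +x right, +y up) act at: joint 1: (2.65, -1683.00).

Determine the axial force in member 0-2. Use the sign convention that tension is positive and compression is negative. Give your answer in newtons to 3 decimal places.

N=4 nodes, M=5 members, R=3 reactions → 2N=8, M+R=8
member 0 (0-1): L=3.9170, (cx,cy)=(0.5014,0.8652)
member 1 (0-2): L=3.4000, (cx,cy)=(1.0000,0.0000)
member 2 (1-2): L=3.6807, (cx,cy)=(0.3901,-0.9208)
member 3 (1-3): L=3.2385, (cx,cy)=(0.9992,-0.0395)
member 4 (2-3): L=3.7248, (cx,cy)=(0.4832,0.8755)
solve A·x = −loads:
  F[0-1] = -818.5042 N (compression)
  F[0-2] = +413.0551 N (tension)
  F[1-2] = -1058.7215 N (compression)
  F[1-3] = -0.0000 N (tension)
  F[2-3] = +0.0000 N (tension)
  Rx@0 = -2.6500 N
  Ry@0 = +708.1786 N
  Ry@2 = +974.8214 N

413.055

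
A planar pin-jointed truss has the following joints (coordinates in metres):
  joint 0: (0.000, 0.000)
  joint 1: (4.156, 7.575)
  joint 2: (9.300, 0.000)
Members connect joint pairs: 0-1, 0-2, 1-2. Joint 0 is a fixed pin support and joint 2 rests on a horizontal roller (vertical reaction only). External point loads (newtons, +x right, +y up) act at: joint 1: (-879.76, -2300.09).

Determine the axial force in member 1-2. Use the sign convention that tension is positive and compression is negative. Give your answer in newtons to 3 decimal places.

-376.280

N=3 nodes, M=3 members, R=3 reactions → 2N=6, M+R=6
member 0 (0-1): L=8.6402, (cx,cy)=(0.4810,0.8767)
member 1 (0-2): L=9.3000, (cx,cy)=(1.0000,0.0000)
member 2 (1-2): L=9.1565, (cx,cy)=(0.5618,-0.8273)
solve A·x = −loads:
  F[0-1] = -2268.4651 N (compression)
  F[0-2] = +211.3892 N (tension)
  F[1-2] = -376.2798 N (compression)
  Rx@0 = +879.7600 N
  Ry@0 = +1988.8005 N
  Ry@2 = +311.2895 N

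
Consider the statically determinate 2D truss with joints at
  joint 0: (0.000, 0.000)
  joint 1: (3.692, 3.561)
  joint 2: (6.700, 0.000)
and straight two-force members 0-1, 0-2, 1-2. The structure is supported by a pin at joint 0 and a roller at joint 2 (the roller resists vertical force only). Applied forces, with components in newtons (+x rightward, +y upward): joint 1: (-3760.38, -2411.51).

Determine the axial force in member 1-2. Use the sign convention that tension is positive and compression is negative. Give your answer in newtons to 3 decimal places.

N=3 nodes, M=3 members, R=3 reactions → 2N=6, M+R=6
member 0 (0-1): L=5.1295, (cx,cy)=(0.7198,0.6942)
member 1 (0-2): L=6.7000, (cx,cy)=(1.0000,0.0000)
member 2 (1-2): L=4.6614, (cx,cy)=(0.6453,-0.7639)
solve A·x = −loads:
  F[0-1] = -4438.4552 N (compression)
  F[0-2] = -565.7540 N (compression)
  F[1-2] = +876.7333 N (tension)
  Rx@0 = +3760.3800 N
  Ry@0 = +3081.2739 N
  Ry@2 = -669.7639 N

876.733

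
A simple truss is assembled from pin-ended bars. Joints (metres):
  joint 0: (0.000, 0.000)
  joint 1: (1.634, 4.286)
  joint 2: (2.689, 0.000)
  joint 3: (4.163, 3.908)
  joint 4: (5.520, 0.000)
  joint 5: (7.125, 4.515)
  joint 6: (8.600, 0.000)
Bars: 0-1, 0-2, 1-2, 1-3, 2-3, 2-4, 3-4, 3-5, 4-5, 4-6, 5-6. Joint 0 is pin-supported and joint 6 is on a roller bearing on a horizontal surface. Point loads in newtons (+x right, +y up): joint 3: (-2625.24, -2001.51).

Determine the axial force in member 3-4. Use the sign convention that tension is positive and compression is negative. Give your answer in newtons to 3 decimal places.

272.980

N=7 nodes, M=11 members, R=3 reactions → 2N=14, M+R=14
member 0 (0-1): L=4.5869, (cx,cy)=(0.3562,0.9344)
member 1 (0-2): L=2.6890, (cx,cy)=(1.0000,0.0000)
member 2 (1-2): L=4.4139, (cx,cy)=(0.2390,-0.9710)
member 3 (1-3): L=2.5571, (cx,cy)=(0.9890,-0.1478)
member 4 (2-3): L=4.1767, (cx,cy)=(0.3529,0.9357)
member 5 (2-4): L=2.8310, (cx,cy)=(1.0000,0.0000)
member 6 (3-4): L=4.1369, (cx,cy)=(0.3280,-0.9447)
member 7 (3-5): L=3.0236, (cx,cy)=(0.9796,0.2008)
member 8 (4-5): L=4.7918, (cx,cy)=(0.3349,0.9422)
member 9 (4-6): L=3.0800, (cx,cy)=(1.0000,0.0000)
member 10 (5-6): L=4.7498, (cx,cy)=(0.3105,-0.9506)
solve A·x = −loads:
  F[0-1] = -2381.8519 N (compression)
  F[0-2] = -1776.7505 N (compression)
  F[1-2] = +2515.1724 N (tension)
  F[1-3] = -1465.7587 N (compression)
  F[2-3] = -2610.2174 N (compression)
  F[2-4] = -254.4206 N (compression)
  F[3-4] = +272.9796 N (tension)
  F[3-5] = +168.3034 N (tension)
  F[4-5] = -273.6844 N (compression)
  F[4-6] = -73.2069 N (compression)
  F[5-6] = +235.7423 N (tension)
  Rx@0 = +2625.2400 N
  Ry@0 = +2225.5974 N
  Ry@6 = -224.0874 N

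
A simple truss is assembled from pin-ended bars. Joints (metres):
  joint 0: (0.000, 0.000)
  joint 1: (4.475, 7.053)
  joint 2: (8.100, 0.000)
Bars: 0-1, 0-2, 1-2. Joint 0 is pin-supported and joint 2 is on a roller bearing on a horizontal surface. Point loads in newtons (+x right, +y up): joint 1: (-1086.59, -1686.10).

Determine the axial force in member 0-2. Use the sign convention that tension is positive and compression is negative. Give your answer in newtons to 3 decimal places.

-7.514

N=3 nodes, M=3 members, R=3 reactions → 2N=6, M+R=6
member 0 (0-1): L=8.3529, (cx,cy)=(0.5357,0.8444)
member 1 (0-2): L=8.1000, (cx,cy)=(1.0000,0.0000)
member 2 (1-2): L=7.9300, (cx,cy)=(0.4571,-0.8894)
solve A·x = −loads:
  F[0-1] = -2014.1631 N (compression)
  F[0-2] = -7.5142 N (compression)
  F[1-2] = +16.4380 N (tension)
  Rx@0 = +1086.5900 N
  Ry@0 = +1700.7200 N
  Ry@2 = -14.6200 N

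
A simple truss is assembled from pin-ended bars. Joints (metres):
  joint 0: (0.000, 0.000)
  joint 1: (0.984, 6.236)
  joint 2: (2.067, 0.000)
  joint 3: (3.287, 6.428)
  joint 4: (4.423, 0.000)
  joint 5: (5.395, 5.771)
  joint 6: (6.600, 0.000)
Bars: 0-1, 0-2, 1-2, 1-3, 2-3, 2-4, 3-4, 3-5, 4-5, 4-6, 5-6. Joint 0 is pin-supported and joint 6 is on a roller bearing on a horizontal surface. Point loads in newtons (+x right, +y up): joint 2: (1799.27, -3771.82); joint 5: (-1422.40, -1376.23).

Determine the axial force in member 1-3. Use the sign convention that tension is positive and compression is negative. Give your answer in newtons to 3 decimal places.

N=7 nodes, M=11 members, R=3 reactions → 2N=14, M+R=14
member 0 (0-1): L=6.3132, (cx,cy)=(0.1559,0.9878)
member 1 (0-2): L=2.0670, (cx,cy)=(1.0000,0.0000)
member 2 (1-2): L=6.3293, (cx,cy)=(0.1711,-0.9853)
member 3 (1-3): L=2.3110, (cx,cy)=(0.9965,0.0831)
member 4 (2-3): L=6.5428, (cx,cy)=(0.1865,0.9825)
member 5 (2-4): L=2.3560, (cx,cy)=(1.0000,0.0000)
member 6 (3-4): L=6.5276, (cx,cy)=(0.1740,-0.9847)
member 7 (3-5): L=2.2080, (cx,cy)=(0.9547,-0.2976)
member 8 (4-5): L=5.8523, (cx,cy)=(0.1661,0.9861)
member 9 (4-6): L=2.1770, (cx,cy)=(1.0000,0.0000)
member 10 (5-6): L=5.8955, (cx,cy)=(0.2044,-0.9789)
solve A·x = −loads:
  F[0-1] = -4136.1087 N (compression)
  F[0-2] = +1021.5444 N (tension)
  F[1-2] = +4033.7589 N (tension)
  F[1-3] = -1339.5131 N (compression)
  F[2-3] = -206.0643 N (compression)
  F[2-4] = -49.0940 N (compression)
  F[3-4] = +797.1590 N (tension)
  F[3-5] = -1583.7720 N (compression)
  F[4-5] = -796.0512 N (compression)
  F[4-6] = +221.8510 N (tension)
  F[5-6] = -1085.4057 N (compression)
  Rx@0 = -376.8700 N
  Ry@0 = +4085.5587 N
  Ry@6 = +1062.4913 N

-1339.513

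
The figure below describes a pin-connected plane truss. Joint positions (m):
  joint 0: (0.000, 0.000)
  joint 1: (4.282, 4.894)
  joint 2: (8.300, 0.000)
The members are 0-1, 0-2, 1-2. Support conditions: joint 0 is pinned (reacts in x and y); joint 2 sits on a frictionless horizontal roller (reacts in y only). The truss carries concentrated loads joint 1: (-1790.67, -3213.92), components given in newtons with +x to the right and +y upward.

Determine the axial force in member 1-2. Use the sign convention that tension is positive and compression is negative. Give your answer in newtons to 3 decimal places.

-779.189

N=3 nodes, M=3 members, R=3 reactions → 2N=6, M+R=6
member 0 (0-1): L=6.5028, (cx,cy)=(0.6585,0.7526)
member 1 (0-2): L=8.3000, (cx,cy)=(1.0000,0.0000)
member 2 (1-2): L=6.3321, (cx,cy)=(0.6345,-0.7729)
solve A·x = −loads:
  F[0-1] = -3470.2496 N (compression)
  F[0-2] = +494.4298 N (tension)
  F[1-2] = -779.1891 N (compression)
  Rx@0 = +1790.6700 N
  Ry@0 = +2611.6951 N
  Ry@2 = +602.2249 N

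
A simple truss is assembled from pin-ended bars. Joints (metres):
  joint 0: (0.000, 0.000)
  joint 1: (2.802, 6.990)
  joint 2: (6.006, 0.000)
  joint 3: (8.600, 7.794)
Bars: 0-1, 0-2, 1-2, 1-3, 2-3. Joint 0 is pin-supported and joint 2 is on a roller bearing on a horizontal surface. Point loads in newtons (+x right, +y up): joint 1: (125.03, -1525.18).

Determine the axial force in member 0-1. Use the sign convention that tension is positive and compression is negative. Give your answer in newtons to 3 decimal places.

N=4 nodes, M=5 members, R=3 reactions → 2N=8, M+R=8
member 0 (0-1): L=7.5307, (cx,cy)=(0.3721,0.9282)
member 1 (0-2): L=6.0060, (cx,cy)=(1.0000,0.0000)
member 2 (1-2): L=7.6893, (cx,cy)=(0.4167,-0.9091)
member 3 (1-3): L=5.8535, (cx,cy)=(0.9905,0.1374)
member 4 (2-3): L=8.2143, (cx,cy)=(0.3158,0.9488)
solve A·x = −loads:
  F[0-1] = -719.7984 N (compression)
  F[0-2] = +392.8507 N (tension)
  F[1-2] = -942.8080 N (compression)
  F[1-3] = -0.0000 N (compression)
  F[2-3] = +0.0000 N (tension)
  Rx@0 = -125.0300 N
  Ry@0 = +668.1181 N
  Ry@2 = +857.0619 N

-719.798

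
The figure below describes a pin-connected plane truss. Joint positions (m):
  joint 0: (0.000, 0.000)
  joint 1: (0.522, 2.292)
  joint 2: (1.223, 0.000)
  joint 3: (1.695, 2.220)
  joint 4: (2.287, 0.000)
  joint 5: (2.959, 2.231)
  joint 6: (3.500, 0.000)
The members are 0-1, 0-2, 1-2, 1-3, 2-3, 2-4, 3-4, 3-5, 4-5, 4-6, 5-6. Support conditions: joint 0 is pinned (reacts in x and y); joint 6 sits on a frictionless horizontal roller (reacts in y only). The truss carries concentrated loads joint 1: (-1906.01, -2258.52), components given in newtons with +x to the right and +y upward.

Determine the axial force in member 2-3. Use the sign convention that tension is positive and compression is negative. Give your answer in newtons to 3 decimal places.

-873.791

N=7 nodes, M=11 members, R=3 reactions → 2N=14, M+R=14
member 0 (0-1): L=2.3507, (cx,cy)=(0.2221,0.9750)
member 1 (0-2): L=1.2230, (cx,cy)=(1.0000,0.0000)
member 2 (1-2): L=2.3968, (cx,cy)=(0.2925,-0.9563)
member 3 (1-3): L=1.1752, (cx,cy)=(0.9981,-0.0613)
member 4 (2-3): L=2.2696, (cx,cy)=(0.2080,0.9781)
member 5 (2-4): L=1.0640, (cx,cy)=(1.0000,0.0000)
member 6 (3-4): L=2.2976, (cx,cy)=(0.2577,-0.9662)
member 7 (3-5): L=1.2640, (cx,cy)=(1.0000,0.0087)
member 8 (4-5): L=2.3300, (cx,cy)=(0.2884,0.9575)
member 9 (4-6): L=1.2130, (cx,cy)=(1.0000,0.0000)
member 10 (5-6): L=2.2957, (cx,cy)=(0.2357,-0.9718)
solve A·x = −loads:
  F[0-1] = -3251.0119 N (compression)
  F[0-2] = -1184.0826 N (compression)
  F[1-2] = +893.7682 N (tension)
  F[1-3] = +924.4161 N (tension)
  F[2-3] = -873.7913 N (compression)
  F[2-4] = -740.9624 N (compression)
  F[3-4] = +947.6427 N (tension)
  F[3-5] = +496.8091 N (tension)
  F[4-5] = -956.2809 N (compression)
  F[4-6] = -220.9885 N (compression)
  F[5-6] = +937.7334 N (tension)
  Rx@0 = +1906.0100 N
  Ry@0 = +3169.8421 N
  Ry@6 = -911.3221 N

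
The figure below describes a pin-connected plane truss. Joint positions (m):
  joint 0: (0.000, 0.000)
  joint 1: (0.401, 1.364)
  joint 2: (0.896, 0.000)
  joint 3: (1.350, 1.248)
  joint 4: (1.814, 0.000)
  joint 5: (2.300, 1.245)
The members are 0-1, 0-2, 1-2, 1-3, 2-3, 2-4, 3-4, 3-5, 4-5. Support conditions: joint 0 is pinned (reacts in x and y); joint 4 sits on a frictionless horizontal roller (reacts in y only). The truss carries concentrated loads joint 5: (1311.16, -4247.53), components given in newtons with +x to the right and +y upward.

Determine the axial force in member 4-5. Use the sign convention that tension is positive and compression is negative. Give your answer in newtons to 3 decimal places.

N=6 nodes, M=9 members, R=3 reactions → 2N=12, M+R=12
member 0 (0-1): L=1.4217, (cx,cy)=(0.2821,0.9594)
member 1 (0-2): L=0.8960, (cx,cy)=(1.0000,0.0000)
member 2 (1-2): L=1.4510, (cx,cy)=(0.3411,-0.9400)
member 3 (1-3): L=0.9561, (cx,cy)=(0.9926,-0.1213)
member 4 (2-3): L=1.3280, (cx,cy)=(0.3419,0.9397)
member 5 (2-4): L=0.9180, (cx,cy)=(1.0000,0.0000)
member 6 (3-4): L=1.3315, (cx,cy)=(0.3485,-0.9373)
member 7 (3-5): L=0.9500, (cx,cy)=(1.0000,-0.0032)
member 8 (4-5): L=1.3365, (cx,cy)=(0.3636,0.9315)
solve A·x = −loads:
  F[0-1] = +2124.1094 N (tension)
  F[0-2] = +712.0505 N (tension)
  F[1-2] = -2350.0631 N (compression)
  F[1-3] = +1411.2226 N (tension)
  F[2-3] = +2350.7261 N (tension)
  F[2-4] = -893.2653 N (compression)
  F[3-4] = -2184.1512 N (compression)
  F[3-5] = +2965.5910 N (tension)
  F[4-5] = -4549.6303 N (compression)
  Rx@0 = -1311.1600 N
  Ry@0 = -2037.8687 N
  Ry@4 = +6285.3987 N

-4549.630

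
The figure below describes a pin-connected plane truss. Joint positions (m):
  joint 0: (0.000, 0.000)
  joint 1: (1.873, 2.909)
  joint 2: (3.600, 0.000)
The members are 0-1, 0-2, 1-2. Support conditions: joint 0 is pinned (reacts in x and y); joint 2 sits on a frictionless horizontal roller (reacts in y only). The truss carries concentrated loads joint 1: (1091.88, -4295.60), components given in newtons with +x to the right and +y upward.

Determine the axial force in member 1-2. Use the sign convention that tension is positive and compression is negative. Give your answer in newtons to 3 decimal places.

-3625.150

N=3 nodes, M=3 members, R=3 reactions → 2N=6, M+R=6
member 0 (0-1): L=3.4598, (cx,cy)=(0.5414,0.8408)
member 1 (0-2): L=3.6000, (cx,cy)=(1.0000,0.0000)
member 2 (1-2): L=3.3830, (cx,cy)=(0.5105,-0.8599)
solve A·x = −loads:
  F[0-1] = -1401.5278 N (compression)
  F[0-2] = +1850.6060 N (tension)
  F[1-2] = -3625.1495 N (compression)
  Rx@0 = -1091.8800 N
  Ry@0 = +1178.3951 N
  Ry@2 = +3117.2049 N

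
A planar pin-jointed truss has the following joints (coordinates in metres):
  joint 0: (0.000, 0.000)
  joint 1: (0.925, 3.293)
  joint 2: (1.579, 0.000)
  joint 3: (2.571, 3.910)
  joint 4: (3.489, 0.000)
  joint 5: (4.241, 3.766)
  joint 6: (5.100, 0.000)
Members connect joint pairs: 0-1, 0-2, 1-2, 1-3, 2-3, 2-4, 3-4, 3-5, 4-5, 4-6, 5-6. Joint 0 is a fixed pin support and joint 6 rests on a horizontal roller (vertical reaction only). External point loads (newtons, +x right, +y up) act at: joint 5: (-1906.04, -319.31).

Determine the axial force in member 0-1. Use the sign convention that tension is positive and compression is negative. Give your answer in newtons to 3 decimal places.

-1517.817

N=7 nodes, M=11 members, R=3 reactions → 2N=14, M+R=14
member 0 (0-1): L=3.4204, (cx,cy)=(0.2704,0.9627)
member 1 (0-2): L=1.5790, (cx,cy)=(1.0000,0.0000)
member 2 (1-2): L=3.3573, (cx,cy)=(0.1948,-0.9808)
member 3 (1-3): L=1.7578, (cx,cy)=(0.9364,0.3510)
member 4 (2-3): L=4.0339, (cx,cy)=(0.2459,0.9693)
member 5 (2-4): L=1.9100, (cx,cy)=(1.0000,0.0000)
member 6 (3-4): L=4.0163, (cx,cy)=(0.2286,-0.9735)
member 7 (3-5): L=1.6762, (cx,cy)=(0.9963,-0.0859)
member 8 (4-5): L=3.8403, (cx,cy)=(0.1958,0.9806)
member 9 (4-6): L=1.6110, (cx,cy)=(1.0000,0.0000)
member 10 (5-6): L=3.8627, (cx,cy)=(0.2224,-0.9750)
solve A·x = −loads:
  F[0-1] = -1517.8169 N (compression)
  F[0-2] = -1495.5733 N (compression)
  F[1-2] = +1240.5775 N (tension)
  F[1-3] = -696.4397 N (compression)
  F[2-3] = -1255.3633 N (compression)
  F[2-4] = -945.1951 N (compression)
  F[3-4] = +1618.8736 N (tension)
  F[3-5] = -1335.8052 N (compression)
  F[4-5] = -1607.1318 N (compression)
  F[4-6] = -260.4717 N (compression)
  F[5-6] = +1171.2809 N (tension)
  Rx@0 = +1906.0400 N
  Ry@0 = +1461.2616 N
  Ry@6 = -1141.9516 N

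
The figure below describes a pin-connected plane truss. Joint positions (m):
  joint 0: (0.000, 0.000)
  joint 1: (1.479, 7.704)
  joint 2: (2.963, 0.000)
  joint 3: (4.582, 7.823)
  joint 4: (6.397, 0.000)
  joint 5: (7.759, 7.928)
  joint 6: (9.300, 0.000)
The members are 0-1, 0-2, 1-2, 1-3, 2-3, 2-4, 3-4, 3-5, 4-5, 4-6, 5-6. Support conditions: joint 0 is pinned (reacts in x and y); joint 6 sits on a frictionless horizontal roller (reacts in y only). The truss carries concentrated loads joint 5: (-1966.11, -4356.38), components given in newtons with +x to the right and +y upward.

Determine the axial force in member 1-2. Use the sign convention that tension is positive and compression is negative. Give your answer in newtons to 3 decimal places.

2406.231

N=7 nodes, M=11 members, R=3 reactions → 2N=14, M+R=14
member 0 (0-1): L=7.8447, (cx,cy)=(0.1885,0.9821)
member 1 (0-2): L=2.9630, (cx,cy)=(1.0000,0.0000)
member 2 (1-2): L=7.8456, (cx,cy)=(0.1891,-0.9819)
member 3 (1-3): L=3.1053, (cx,cy)=(0.9993,0.0383)
member 4 (2-3): L=7.9888, (cx,cy)=(0.2027,0.9792)
member 5 (2-4): L=3.4340, (cx,cy)=(1.0000,0.0000)
member 6 (3-4): L=8.0308, (cx,cy)=(0.2260,-0.9741)
member 7 (3-5): L=3.1787, (cx,cy)=(0.9995,0.0330)
member 8 (4-5): L=8.0441, (cx,cy)=(0.1693,0.9856)
member 9 (4-6): L=2.9030, (cx,cy)=(1.0000,0.0000)
member 10 (5-6): L=8.0764, (cx,cy)=(0.1908,-0.9816)
solve A·x = −loads:
  F[0-1] = -2441.6917 N (compression)
  F[0-2] = -1505.7648 N (compression)
  F[1-2] = +2406.2314 N (tension)
  F[1-3] = -916.1567 N (compression)
  F[2-3] = -2412.8633 N (compression)
  F[2-4] = -561.6369 N (compression)
  F[3-4] = +2395.5747 N (tension)
  F[3-5] = -1946.9480 N (compression)
  F[4-5] = -2367.7781 N (compression)
  F[4-6] = +380.6777 N (tension)
  F[5-6] = -1995.1306 N (compression)
  Rx@0 = +1966.1100 N
  Ry@0 = +2397.9034 N
  Ry@6 = +1958.4766 N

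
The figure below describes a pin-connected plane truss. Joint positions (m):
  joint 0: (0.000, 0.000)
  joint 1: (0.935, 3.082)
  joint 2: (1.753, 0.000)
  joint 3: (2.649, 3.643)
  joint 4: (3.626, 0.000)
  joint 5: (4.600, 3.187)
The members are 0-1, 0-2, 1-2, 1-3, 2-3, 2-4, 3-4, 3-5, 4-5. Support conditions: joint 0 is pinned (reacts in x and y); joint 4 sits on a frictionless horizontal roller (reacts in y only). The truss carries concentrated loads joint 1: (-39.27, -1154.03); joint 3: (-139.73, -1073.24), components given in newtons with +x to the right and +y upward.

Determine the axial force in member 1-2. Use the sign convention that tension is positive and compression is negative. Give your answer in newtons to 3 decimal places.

44.936

N=6 nodes, M=9 members, R=3 reactions → 2N=12, M+R=12
member 0 (0-1): L=3.2207, (cx,cy)=(0.2903,0.9569)
member 1 (0-2): L=1.7530, (cx,cy)=(1.0000,0.0000)
member 2 (1-2): L=3.1887, (cx,cy)=(0.2565,-0.9665)
member 3 (1-3): L=1.8035, (cx,cy)=(0.9504,0.3111)
member 4 (2-3): L=3.7516, (cx,cy)=(0.2388,0.9711)
member 5 (2-4): L=1.8730, (cx,cy)=(1.0000,0.0000)
member 6 (3-4): L=3.7717, (cx,cy)=(0.2590,-0.9659)
member 7 (3-5): L=2.0036, (cx,cy)=(0.9738,-0.2276)
member 8 (4-5): L=3.3325, (cx,cy)=(0.2923,0.9563)
solve A·x = −loads:
  F[0-1] = -1378.7720 N (compression)
  F[0-2] = +221.2699 N (tension)
  F[1-2] = +44.9362 N (tension)
  F[1-3] = -391.9739 N (compression)
  F[2-3] = -44.7268 N (compression)
  F[2-4] = +243.4797 N (tension)
  F[3-4] = -939.9596 N (compression)
  F[3-5] = +0.0000 N (tension)
  F[4-5] = -0.0000 N (compression)
  Rx@0 = +179.0000 N
  Ry@0 = +1319.3924 N
  Ry@4 = +907.8776 N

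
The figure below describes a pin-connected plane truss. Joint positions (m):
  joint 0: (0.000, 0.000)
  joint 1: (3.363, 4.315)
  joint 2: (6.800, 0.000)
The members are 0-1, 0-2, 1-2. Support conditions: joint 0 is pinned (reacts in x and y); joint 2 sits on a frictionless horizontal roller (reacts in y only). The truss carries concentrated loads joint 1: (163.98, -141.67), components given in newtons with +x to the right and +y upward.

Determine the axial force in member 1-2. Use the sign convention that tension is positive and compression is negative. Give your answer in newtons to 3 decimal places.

-222.604

N=3 nodes, M=3 members, R=3 reactions → 2N=6, M+R=6
member 0 (0-1): L=5.4707, (cx,cy)=(0.6147,0.7887)
member 1 (0-2): L=6.8000, (cx,cy)=(1.0000,0.0000)
member 2 (1-2): L=5.5165, (cx,cy)=(0.6230,-0.7822)
solve A·x = −loads:
  F[0-1] = +41.1403 N (tension)
  F[0-2] = +138.6900 N (tension)
  F[1-2] = -222.6036 N (compression)
  Rx@0 = -163.9800 N
  Ry@0 = -32.4491 N
  Ry@2 = +174.1191 N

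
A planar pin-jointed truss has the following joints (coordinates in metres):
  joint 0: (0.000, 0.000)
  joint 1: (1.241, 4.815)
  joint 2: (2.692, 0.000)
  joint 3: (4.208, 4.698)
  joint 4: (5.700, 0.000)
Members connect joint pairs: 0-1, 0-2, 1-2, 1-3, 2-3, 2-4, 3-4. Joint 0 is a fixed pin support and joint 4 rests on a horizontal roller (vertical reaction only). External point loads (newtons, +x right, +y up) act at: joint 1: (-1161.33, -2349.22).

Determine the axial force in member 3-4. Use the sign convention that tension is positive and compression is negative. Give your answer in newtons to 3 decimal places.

N=5 nodes, M=7 members, R=3 reactions → 2N=10, M+R=10
member 0 (0-1): L=4.9724, (cx,cy)=(0.2496,0.9684)
member 1 (0-2): L=2.6920, (cx,cy)=(1.0000,0.0000)
member 2 (1-2): L=5.0289, (cx,cy)=(0.2885,-0.9575)
member 3 (1-3): L=2.9693, (cx,cy)=(0.9992,-0.0394)
member 4 (2-3): L=4.9365, (cx,cy)=(0.3071,0.9517)
member 5 (2-4): L=3.0080, (cx,cy)=(1.0000,0.0000)
member 6 (3-4): L=4.9292, (cx,cy)=(0.3027,-0.9531)
solve A·x = −loads:
  F[0-1] = -2910.8850 N (compression)
  F[0-2] = -434.8314 N (compression)
  F[1-2] = +478.1784 N (tension)
  F[1-3] = +297.0917 N (tension)
  F[2-3] = -481.0885 N (compression)
  F[2-4] = -149.1199 N (compression)
  F[3-4] = +492.6579 N (tension)
  Rx@0 = +1161.3300 N
  Ry@0 = +2818.7677 N
  Ry@4 = -469.5477 N

492.658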